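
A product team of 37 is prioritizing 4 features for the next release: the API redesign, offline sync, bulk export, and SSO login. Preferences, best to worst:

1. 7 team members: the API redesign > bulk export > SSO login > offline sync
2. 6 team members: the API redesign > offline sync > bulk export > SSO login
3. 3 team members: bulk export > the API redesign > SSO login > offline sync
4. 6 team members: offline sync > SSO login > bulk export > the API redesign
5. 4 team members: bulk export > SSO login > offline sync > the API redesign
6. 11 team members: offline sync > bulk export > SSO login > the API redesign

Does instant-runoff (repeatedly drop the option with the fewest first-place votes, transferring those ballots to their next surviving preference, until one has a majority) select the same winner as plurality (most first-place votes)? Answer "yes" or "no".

Instant-runoff — R1 the API redesign 13, offline sync 17, bulk export 7, SSO login 0 (SSO login out); R2 the API redesign 13, offline sync 17, bulk export 7 (bulk export out); R3 the API redesign 16, offline sync 21 (offline sync winner). Winner: offline sync.
Plurality — first-place votes: the API redesign 13, offline sync 17, bulk export 7, SSO login 0. Winner: offline sync.
The two methods agree.

yes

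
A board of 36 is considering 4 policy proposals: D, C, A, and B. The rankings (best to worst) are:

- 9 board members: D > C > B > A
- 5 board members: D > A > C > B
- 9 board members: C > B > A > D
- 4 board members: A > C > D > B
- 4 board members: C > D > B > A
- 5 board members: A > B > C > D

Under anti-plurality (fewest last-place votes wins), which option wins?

Last-place votes: D 14, C 0, A 13, B 9.
C is ranked last by the fewest voters, so C wins.

C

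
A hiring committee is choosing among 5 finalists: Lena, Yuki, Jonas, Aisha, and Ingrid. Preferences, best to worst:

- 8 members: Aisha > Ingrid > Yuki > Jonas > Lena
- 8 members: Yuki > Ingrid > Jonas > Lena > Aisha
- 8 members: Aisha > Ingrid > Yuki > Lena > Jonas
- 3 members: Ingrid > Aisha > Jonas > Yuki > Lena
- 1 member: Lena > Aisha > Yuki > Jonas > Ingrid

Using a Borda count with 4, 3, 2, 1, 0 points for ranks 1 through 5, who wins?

Ingrid

Lena: 8·0 + 8·1 + 8·1 + 3·0 + 1·4 = 20
Yuki: 8·2 + 8·4 + 8·2 + 3·1 + 1·2 = 69
Jonas: 8·1 + 8·2 + 8·0 + 3·2 + 1·1 = 31
Aisha: 8·4 + 8·0 + 8·4 + 3·3 + 1·3 = 76
Ingrid: 8·3 + 8·3 + 8·3 + 3·4 + 1·0 = 84
Ingrid has the highest Borda score (84).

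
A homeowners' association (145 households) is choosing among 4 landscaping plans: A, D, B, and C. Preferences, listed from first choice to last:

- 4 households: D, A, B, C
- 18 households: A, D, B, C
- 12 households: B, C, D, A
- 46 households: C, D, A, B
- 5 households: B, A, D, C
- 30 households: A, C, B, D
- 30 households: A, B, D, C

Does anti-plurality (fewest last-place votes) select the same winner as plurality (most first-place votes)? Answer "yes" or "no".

yes

Anti-plurality — last-place votes: A 12, D 30, B 46, C 57. Winner: A.
Plurality — first-place votes: A 78, D 4, B 17, C 46. Winner: A.
The two methods agree.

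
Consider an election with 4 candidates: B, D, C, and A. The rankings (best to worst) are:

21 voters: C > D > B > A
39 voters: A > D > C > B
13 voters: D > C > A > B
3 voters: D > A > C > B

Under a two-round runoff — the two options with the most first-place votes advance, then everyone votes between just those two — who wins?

A

Round 1 first-place votes: B 0, D 16, C 21, A 39.
A and C advance.
Runoff: A is preferred to C by 42 voters; C by 34.
A wins the runoff.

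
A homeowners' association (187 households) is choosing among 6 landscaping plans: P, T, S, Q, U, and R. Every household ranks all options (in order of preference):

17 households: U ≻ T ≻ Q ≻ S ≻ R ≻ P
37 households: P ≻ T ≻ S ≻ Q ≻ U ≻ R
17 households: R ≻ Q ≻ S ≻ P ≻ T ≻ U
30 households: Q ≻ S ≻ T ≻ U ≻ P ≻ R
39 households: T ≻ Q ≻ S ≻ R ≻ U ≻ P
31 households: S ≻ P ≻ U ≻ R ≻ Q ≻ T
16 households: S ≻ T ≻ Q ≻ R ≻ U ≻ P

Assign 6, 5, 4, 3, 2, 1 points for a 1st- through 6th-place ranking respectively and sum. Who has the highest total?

S

P: 17·1 + 37·6 + 17·3 + 30·2 + 39·1 + 31·5 + 16·1 = 560
T: 17·5 + 37·5 + 17·2 + 30·4 + 39·6 + 31·1 + 16·5 = 769
S: 17·3 + 37·4 + 17·4 + 30·5 + 39·4 + 31·6 + 16·6 = 855
Q: 17·4 + 37·3 + 17·5 + 30·6 + 39·5 + 31·2 + 16·4 = 765
U: 17·6 + 37·2 + 17·1 + 30·3 + 39·2 + 31·4 + 16·2 = 517
R: 17·2 + 37·1 + 17·6 + 30·1 + 39·3 + 31·3 + 16·3 = 461
S has the highest Borda score (855).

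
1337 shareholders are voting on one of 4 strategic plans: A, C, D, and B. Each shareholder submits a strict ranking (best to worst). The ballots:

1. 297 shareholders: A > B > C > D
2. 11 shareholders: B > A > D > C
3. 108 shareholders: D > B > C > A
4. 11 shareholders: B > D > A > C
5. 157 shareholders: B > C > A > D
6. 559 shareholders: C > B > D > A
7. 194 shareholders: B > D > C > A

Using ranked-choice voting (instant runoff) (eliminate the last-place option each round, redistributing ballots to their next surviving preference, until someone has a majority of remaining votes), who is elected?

B

Round 1: A 297, C 559, D 108, B 373. Eliminate D.
Round 2: A 297, C 559, B 481. Eliminate A.
Round 3: C 559, B 778. B has a majority.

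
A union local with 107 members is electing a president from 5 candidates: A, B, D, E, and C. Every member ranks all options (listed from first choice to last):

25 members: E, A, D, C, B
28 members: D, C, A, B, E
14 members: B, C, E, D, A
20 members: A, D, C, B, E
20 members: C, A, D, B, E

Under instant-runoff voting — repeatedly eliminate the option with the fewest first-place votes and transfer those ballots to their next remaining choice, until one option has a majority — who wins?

Round 1: A 20, B 14, D 28, E 25, C 20. Eliminate B.
Round 2: A 20, D 28, E 25, C 34. Eliminate A.
Round 3: D 48, E 25, C 34. Eliminate E.
Round 4: D 73, C 34. D has a majority.

D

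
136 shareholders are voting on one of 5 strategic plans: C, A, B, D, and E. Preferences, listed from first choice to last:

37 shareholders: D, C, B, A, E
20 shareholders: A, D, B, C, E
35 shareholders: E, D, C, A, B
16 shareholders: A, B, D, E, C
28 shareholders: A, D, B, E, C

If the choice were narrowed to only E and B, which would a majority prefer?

Voters preferring E to B: 35; preferring B to E: 101.
B wins the head-to-head.

B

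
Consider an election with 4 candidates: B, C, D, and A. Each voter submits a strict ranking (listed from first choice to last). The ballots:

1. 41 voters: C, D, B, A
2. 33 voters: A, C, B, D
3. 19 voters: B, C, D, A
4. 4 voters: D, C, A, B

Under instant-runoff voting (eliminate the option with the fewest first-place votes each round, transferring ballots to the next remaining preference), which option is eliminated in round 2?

Round 1: B 19, C 41, D 4, A 33. Eliminate D.
Round 2: B 19, C 45, A 33. Eliminate B.

B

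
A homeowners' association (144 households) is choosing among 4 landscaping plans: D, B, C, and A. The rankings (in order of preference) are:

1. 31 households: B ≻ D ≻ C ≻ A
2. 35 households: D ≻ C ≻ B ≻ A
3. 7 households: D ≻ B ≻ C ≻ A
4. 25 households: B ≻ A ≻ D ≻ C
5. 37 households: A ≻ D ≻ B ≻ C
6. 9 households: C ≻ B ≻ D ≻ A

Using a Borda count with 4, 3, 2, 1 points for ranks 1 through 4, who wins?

D

D: 31·3 + 35·4 + 7·4 + 25·2 + 37·3 + 9·2 = 440
B: 31·4 + 35·2 + 7·3 + 25·4 + 37·2 + 9·3 = 416
C: 31·2 + 35·3 + 7·2 + 25·1 + 37·1 + 9·4 = 279
A: 31·1 + 35·1 + 7·1 + 25·3 + 37·4 + 9·1 = 305
D has the highest Borda score (440).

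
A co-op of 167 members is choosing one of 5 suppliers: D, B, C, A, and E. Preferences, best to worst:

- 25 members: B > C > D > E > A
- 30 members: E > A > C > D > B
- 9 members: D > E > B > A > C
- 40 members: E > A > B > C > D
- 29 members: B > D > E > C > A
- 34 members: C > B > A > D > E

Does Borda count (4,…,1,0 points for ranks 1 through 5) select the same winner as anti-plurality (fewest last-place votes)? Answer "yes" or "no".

Borda — scores: D 237, B 416, C 340, A 287, E 390. Winner: B.
Anti-plurality — last-place votes: D 40, B 30, C 9, A 54, E 34. Winner: C.
The two methods disagree.

no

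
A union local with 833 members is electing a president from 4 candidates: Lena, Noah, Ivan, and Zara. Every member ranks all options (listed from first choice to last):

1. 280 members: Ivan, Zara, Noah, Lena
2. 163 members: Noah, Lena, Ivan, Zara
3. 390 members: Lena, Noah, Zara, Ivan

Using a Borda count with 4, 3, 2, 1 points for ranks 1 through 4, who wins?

Noah

Lena: 280·1 + 163·3 + 390·4 = 2329
Noah: 280·2 + 163·4 + 390·3 = 2382
Ivan: 280·4 + 163·2 + 390·1 = 1836
Zara: 280·3 + 163·1 + 390·2 = 1783
Noah has the highest Borda score (2382).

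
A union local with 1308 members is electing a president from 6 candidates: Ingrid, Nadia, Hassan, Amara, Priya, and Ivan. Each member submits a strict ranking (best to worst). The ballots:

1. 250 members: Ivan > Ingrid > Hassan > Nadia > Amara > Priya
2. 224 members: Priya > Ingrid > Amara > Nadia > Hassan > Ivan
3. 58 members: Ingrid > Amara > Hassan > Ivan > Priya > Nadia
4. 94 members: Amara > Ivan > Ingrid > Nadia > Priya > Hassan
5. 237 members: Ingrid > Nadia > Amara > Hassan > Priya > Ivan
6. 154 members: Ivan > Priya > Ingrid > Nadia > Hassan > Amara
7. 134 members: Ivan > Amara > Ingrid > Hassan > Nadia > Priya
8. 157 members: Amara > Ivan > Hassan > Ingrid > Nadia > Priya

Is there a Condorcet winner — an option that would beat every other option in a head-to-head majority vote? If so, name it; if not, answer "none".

none

Checking pairwise contests:
Ivan beats Ingrid 789–519.
Ingrid beats Nadia 1308–0.
Ingrid beats Hassan 1151–157.
Ingrid beats Amara 923–385.
Ingrid beats Priya 930–378.
Amara beats Ivan 770–538.
Every option loses at least one head-to-head, so there is no Condorcet winner.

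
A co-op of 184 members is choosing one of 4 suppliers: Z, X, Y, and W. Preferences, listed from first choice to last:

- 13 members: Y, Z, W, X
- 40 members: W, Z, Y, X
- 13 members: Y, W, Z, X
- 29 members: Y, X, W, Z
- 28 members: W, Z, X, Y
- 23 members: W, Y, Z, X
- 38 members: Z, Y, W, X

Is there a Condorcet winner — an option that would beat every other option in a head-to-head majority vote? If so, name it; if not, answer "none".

Checking pairwise contests:
W beats Z 133–51.
Z beats X 155–29.
Z beats Y 106–78.
Y beats W 93–91.
Every option loses at least one head-to-head, so there is no Condorcet winner.

none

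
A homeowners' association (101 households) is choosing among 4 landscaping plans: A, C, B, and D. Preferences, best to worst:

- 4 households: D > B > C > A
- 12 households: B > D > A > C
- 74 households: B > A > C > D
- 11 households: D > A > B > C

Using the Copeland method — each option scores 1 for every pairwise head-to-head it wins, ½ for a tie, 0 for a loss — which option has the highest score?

A: beats C and D; loses to B → score 2.
C: beats D; loses to A and B → score 1.
B: beats A, C, and D → score 3.
D: loses to A, C, and B → score 0.
B has the best pairwise record.

B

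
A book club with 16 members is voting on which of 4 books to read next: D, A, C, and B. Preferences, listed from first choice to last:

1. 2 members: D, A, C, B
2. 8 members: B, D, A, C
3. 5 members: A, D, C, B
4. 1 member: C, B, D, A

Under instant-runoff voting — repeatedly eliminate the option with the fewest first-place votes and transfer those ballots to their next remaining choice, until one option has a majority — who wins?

B

Round 1: D 2, A 5, C 1, B 8. Eliminate C.
Round 2: D 2, A 5, B 9. B has a majority.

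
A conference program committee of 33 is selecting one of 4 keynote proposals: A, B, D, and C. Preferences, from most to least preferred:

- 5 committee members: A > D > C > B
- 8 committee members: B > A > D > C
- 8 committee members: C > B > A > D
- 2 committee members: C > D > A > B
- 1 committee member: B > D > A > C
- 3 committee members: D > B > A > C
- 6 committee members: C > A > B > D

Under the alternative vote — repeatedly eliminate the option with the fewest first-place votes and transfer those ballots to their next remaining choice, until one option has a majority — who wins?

C

Round 1: A 5, B 9, D 3, C 16. Eliminate D.
Round 2: A 5, B 12, C 16. Eliminate A.
Round 3: B 12, C 21. C has a majority.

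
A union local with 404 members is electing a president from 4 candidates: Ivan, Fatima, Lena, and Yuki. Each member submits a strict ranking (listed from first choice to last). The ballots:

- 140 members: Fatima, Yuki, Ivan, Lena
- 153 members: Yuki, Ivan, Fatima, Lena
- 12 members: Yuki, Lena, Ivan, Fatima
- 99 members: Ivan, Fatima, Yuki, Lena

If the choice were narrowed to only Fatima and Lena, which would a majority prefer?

Voters preferring Fatima to Lena: 392; preferring Lena to Fatima: 12.
Fatima wins the head-to-head.

Fatima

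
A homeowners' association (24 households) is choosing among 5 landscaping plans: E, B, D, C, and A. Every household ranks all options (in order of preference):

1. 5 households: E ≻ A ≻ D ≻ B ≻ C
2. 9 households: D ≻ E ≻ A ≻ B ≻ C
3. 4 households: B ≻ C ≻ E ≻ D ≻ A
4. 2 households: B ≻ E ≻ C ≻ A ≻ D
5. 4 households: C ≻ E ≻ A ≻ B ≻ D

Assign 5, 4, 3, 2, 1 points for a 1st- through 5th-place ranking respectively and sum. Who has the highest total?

E

E: 5·5 + 9·4 + 4·3 + 2·4 + 4·4 = 97
B: 5·2 + 9·2 + 4·5 + 2·5 + 4·2 = 66
D: 5·3 + 9·5 + 4·2 + 2·1 + 4·1 = 74
C: 5·1 + 9·1 + 4·4 + 2·3 + 4·5 = 56
A: 5·4 + 9·3 + 4·1 + 2·2 + 4·3 = 67
E has the highest Borda score (97).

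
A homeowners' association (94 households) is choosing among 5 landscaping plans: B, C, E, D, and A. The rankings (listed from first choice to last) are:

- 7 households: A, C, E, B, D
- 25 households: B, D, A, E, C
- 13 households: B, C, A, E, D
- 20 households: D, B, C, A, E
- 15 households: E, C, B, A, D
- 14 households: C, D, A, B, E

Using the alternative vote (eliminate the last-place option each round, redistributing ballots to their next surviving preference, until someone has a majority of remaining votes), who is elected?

Round 1: B 38, C 14, E 15, D 20, A 7. Eliminate A.
Round 2: B 38, C 21, E 15, D 20. Eliminate E.
Round 3: B 38, C 36, D 20. Eliminate D.
Round 4: B 58, C 36. B has a majority.

B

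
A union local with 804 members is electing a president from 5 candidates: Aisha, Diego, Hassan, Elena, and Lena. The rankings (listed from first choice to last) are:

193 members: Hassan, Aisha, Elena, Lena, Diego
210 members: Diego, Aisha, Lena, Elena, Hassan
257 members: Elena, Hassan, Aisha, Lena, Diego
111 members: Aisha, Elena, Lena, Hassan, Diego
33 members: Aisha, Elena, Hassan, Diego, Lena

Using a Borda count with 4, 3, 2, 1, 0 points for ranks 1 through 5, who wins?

Aisha: 193·3 + 210·3 + 257·2 + 111·4 + 33·4 = 2299
Diego: 193·0 + 210·4 + 257·0 + 111·0 + 33·1 = 873
Hassan: 193·4 + 210·0 + 257·3 + 111·1 + 33·2 = 1720
Elena: 193·2 + 210·1 + 257·4 + 111·3 + 33·3 = 2056
Lena: 193·1 + 210·2 + 257·1 + 111·2 + 33·0 = 1092
Aisha has the highest Borda score (2299).

Aisha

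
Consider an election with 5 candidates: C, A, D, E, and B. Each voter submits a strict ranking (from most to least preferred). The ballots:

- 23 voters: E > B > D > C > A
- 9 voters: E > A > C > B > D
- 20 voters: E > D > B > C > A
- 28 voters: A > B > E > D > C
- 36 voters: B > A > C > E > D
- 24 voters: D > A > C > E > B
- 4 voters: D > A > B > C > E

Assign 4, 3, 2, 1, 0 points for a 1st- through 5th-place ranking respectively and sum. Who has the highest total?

C: 23·1 + 9·2 + 20·1 + 28·0 + 36·2 + 24·2 + 4·1 = 185
A: 23·0 + 9·3 + 20·0 + 28·4 + 36·3 + 24·3 + 4·3 = 331
D: 23·2 + 9·0 + 20·3 + 28·1 + 36·0 + 24·4 + 4·4 = 246
E: 23·4 + 9·4 + 20·4 + 28·2 + 36·1 + 24·1 + 4·0 = 324
B: 23·3 + 9·1 + 20·2 + 28·3 + 36·4 + 24·0 + 4·2 = 354
B has the highest Borda score (354).

B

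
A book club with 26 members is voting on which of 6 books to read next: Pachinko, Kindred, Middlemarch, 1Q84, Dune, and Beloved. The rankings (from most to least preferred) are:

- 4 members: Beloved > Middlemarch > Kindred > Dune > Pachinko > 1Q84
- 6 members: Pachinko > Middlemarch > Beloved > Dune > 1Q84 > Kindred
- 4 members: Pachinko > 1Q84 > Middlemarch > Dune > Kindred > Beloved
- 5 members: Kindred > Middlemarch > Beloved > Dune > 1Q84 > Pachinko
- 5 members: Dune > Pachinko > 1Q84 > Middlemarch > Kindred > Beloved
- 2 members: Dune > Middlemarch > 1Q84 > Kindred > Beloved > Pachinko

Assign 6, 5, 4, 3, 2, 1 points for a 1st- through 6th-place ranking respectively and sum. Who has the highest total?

Pachinko: 4·2 + 6·6 + 4·6 + 5·1 + 5·5 + 2·1 = 100
Kindred: 4·4 + 6·1 + 4·2 + 5·6 + 5·2 + 2·3 = 76
Middlemarch: 4·5 + 6·5 + 4·4 + 5·5 + 5·3 + 2·5 = 116
1Q84: 4·1 + 6·2 + 4·5 + 5·2 + 5·4 + 2·4 = 74
Dune: 4·3 + 6·3 + 4·3 + 5·3 + 5·6 + 2·6 = 99
Beloved: 4·6 + 6·4 + 4·1 + 5·4 + 5·1 + 2·2 = 81
Middlemarch has the highest Borda score (116).

Middlemarch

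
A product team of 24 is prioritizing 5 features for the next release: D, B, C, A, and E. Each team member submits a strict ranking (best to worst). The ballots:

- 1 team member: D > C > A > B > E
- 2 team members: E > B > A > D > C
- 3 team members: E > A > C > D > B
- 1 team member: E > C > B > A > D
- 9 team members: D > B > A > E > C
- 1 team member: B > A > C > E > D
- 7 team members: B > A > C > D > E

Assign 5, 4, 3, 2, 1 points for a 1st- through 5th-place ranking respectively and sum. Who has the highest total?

B

D: 1·5 + 2·2 + 3·2 + 1·1 + 9·5 + 1·1 + 7·2 = 76
B: 1·2 + 2·4 + 3·1 + 1·3 + 9·4 + 1·5 + 7·5 = 92
C: 1·4 + 2·1 + 3·3 + 1·4 + 9·1 + 1·3 + 7·3 = 52
A: 1·3 + 2·3 + 3·4 + 1·2 + 9·3 + 1·4 + 7·4 = 82
E: 1·1 + 2·5 + 3·5 + 1·5 + 9·2 + 1·2 + 7·1 = 58
B has the highest Borda score (92).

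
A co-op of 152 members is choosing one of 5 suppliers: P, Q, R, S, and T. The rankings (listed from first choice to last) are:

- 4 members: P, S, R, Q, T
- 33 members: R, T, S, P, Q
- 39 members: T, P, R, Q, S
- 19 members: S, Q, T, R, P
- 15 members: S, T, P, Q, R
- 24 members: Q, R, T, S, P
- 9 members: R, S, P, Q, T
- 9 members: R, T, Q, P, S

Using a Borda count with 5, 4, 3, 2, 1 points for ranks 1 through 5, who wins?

P: 4·5 + 33·2 + 39·4 + 19·1 + 15·3 + 24·1 + 9·3 + 9·2 = 375
Q: 4·2 + 33·1 + 39·2 + 19·4 + 15·2 + 24·5 + 9·2 + 9·3 = 390
R: 4·3 + 33·5 + 39·3 + 19·2 + 15·1 + 24·4 + 9·5 + 9·5 = 533
S: 4·4 + 33·3 + 39·1 + 19·5 + 15·5 + 24·2 + 9·4 + 9·1 = 417
T: 4·1 + 33·4 + 39·5 + 19·3 + 15·4 + 24·3 + 9·1 + 9·4 = 565
T has the highest Borda score (565).

T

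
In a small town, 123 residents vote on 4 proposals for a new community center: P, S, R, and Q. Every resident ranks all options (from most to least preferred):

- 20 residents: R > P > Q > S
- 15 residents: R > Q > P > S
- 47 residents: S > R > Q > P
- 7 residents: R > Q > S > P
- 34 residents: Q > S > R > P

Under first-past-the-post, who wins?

S

First-place votes: P 0, S 47, R 42, Q 34.
S has the most first-place votes.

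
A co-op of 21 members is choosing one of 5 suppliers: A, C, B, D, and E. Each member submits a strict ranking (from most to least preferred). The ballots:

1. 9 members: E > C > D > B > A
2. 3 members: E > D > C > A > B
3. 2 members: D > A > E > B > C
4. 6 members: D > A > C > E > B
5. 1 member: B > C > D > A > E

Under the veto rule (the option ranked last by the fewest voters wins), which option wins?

D

Last-place votes: A 9, C 2, B 9, D 0, E 1.
D is ranked last by the fewest voters, so D wins.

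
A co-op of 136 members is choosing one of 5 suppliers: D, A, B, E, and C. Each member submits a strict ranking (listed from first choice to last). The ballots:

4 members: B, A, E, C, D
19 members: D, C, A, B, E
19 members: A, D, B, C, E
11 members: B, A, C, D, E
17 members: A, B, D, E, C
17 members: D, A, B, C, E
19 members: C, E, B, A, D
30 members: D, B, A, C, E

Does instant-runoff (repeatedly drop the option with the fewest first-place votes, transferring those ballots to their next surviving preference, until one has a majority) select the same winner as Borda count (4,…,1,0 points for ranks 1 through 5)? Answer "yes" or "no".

no

Instant-runoff — R1 D 66, A 36, B 15, E 0, C 19 (E out); R2 D 66, A 36, B 15, C 19 (B out); R3 D 66, A 51, C 19 (C out); R4 D 66, A 70 (A winner). Winner: A.
Borda — scores: D 366, A 357, B 330, E 82, C 225. Winner: D.
The two methods disagree.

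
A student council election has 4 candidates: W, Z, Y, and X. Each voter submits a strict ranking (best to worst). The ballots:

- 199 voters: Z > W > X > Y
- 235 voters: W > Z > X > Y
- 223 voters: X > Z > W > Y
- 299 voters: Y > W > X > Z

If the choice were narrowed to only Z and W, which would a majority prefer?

Voters preferring Z to W: 422; preferring W to Z: 534.
W wins the head-to-head.

W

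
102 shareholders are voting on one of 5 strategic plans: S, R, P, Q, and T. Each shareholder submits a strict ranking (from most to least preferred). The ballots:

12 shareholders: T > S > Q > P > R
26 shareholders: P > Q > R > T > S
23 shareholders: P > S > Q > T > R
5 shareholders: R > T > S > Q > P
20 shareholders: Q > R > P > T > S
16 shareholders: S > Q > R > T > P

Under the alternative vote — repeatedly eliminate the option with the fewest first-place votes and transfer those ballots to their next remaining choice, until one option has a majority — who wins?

Q

Round 1: S 16, R 5, P 49, Q 20, T 12. Eliminate R.
Round 2: S 16, P 49, Q 20, T 17. Eliminate S.
Round 3: P 49, Q 36, T 17. Eliminate T.
Round 4: P 49, Q 53. Q has a majority.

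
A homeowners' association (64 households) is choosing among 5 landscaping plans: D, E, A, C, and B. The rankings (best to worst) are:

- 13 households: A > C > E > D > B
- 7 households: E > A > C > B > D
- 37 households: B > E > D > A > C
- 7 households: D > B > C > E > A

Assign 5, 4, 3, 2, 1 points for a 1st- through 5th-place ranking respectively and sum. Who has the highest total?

B

D: 13·2 + 7·1 + 37·3 + 7·5 = 179
E: 13·3 + 7·5 + 37·4 + 7·2 = 236
A: 13·5 + 7·4 + 37·2 + 7·1 = 174
C: 13·4 + 7·3 + 37·1 + 7·3 = 131
B: 13·1 + 7·2 + 37·5 + 7·4 = 240
B has the highest Borda score (240).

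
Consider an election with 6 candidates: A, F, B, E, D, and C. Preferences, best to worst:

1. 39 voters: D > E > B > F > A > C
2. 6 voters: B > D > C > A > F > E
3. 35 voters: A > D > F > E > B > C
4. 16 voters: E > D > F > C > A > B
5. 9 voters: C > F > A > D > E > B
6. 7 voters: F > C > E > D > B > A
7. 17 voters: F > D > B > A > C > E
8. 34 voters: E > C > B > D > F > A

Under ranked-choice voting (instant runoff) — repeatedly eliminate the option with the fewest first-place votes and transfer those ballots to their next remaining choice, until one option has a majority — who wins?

Round 1: A 35, F 24, B 6, E 50, D 39, C 9. Eliminate B.
Round 2: A 35, F 24, E 50, D 45, C 9. Eliminate C.
Round 3: A 35, F 33, E 50, D 45. Eliminate F.
Round 4: A 44, E 57, D 62. Eliminate A.
Round 5: E 57, D 106. D has a majority.

D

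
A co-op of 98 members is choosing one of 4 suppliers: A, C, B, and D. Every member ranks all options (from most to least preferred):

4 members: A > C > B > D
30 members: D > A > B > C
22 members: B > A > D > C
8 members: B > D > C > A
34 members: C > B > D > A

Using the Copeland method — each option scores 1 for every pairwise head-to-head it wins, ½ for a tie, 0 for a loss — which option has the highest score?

A: beats C; loses to B and D → score 1.
C: loses to A, B, and D → score 0.
B: beats A, C, and D → score 3.
D: beats A and C; loses to B → score 2.
B has the best pairwise record.

B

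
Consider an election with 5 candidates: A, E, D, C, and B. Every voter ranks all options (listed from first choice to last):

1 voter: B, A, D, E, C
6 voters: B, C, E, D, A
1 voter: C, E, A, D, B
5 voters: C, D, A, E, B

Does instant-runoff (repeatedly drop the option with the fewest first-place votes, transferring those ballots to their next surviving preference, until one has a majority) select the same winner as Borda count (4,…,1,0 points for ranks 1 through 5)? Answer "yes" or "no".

Instant-runoff — R1 A 0, E 0, D 0, C 6, B 7 (B winner). Winner: B.
Borda — scores: A 15, E 21, D 24, C 42, B 28. Winner: C.
The two methods disagree.

no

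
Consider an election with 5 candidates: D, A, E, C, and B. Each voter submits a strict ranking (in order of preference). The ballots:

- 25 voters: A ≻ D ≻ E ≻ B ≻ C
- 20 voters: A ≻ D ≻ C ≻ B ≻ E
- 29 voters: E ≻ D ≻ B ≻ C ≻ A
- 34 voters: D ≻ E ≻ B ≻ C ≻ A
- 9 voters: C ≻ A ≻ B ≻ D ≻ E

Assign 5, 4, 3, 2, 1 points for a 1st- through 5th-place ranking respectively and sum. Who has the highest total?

D

D: 25·4 + 20·4 + 29·4 + 34·5 + 9·2 = 484
A: 25·5 + 20·5 + 29·1 + 34·1 + 9·4 = 324
E: 25·3 + 20·1 + 29·5 + 34·4 + 9·1 = 385
C: 25·1 + 20·3 + 29·2 + 34·2 + 9·5 = 256
B: 25·2 + 20·2 + 29·3 + 34·3 + 9·3 = 306
D has the highest Borda score (484).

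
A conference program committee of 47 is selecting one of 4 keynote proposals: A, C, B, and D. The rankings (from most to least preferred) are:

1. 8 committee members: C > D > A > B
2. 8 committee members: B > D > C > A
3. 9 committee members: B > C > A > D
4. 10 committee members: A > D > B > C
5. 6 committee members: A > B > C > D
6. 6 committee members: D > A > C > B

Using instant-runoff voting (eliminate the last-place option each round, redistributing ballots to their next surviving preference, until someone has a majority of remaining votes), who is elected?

A

Round 1: A 16, C 8, B 17, D 6. Eliminate D.
Round 2: A 22, C 8, B 17. Eliminate C.
Round 3: A 30, B 17. A has a majority.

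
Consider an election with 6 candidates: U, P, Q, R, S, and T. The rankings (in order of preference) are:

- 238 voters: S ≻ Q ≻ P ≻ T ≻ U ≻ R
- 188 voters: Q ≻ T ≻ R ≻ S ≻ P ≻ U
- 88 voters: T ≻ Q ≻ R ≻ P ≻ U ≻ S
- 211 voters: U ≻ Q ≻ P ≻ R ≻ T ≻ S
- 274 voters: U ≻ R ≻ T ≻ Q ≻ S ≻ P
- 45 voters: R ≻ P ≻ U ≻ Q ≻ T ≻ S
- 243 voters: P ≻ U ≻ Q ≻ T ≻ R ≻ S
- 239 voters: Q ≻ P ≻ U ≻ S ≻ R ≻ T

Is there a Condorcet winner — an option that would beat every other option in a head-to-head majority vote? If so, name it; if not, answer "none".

none

Checking pairwise contests:
P beats U 1041–485.
Q beats P 1238–288.
U beats Q 773–753.
U beats R 1205–321.
U beats S 1100–426.
U beats T 1012–514.
Every option loses at least one head-to-head, so there is no Condorcet winner.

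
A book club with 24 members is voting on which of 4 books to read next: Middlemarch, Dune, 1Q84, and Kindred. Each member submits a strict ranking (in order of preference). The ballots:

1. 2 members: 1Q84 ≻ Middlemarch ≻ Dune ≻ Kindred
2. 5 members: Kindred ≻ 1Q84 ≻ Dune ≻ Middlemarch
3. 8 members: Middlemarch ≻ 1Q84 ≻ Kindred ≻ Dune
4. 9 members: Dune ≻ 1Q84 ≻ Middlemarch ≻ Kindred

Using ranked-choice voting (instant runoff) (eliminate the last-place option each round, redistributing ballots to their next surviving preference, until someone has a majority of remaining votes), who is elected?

Round 1: Middlemarch 8, Dune 9, 1Q84 2, Kindred 5. Eliminate 1Q84.
Round 2: Middlemarch 10, Dune 9, Kindred 5. Eliminate Kindred.
Round 3: Middlemarch 10, Dune 14. Dune has a majority.

Dune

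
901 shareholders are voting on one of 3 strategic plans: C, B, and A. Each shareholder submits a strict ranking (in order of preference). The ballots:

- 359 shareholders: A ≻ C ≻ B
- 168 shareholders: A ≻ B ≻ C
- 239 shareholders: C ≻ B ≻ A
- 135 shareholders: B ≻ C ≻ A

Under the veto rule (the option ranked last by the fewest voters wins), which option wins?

Last-place votes: C 168, B 359, A 374.
C is ranked last by the fewest voters, so C wins.

C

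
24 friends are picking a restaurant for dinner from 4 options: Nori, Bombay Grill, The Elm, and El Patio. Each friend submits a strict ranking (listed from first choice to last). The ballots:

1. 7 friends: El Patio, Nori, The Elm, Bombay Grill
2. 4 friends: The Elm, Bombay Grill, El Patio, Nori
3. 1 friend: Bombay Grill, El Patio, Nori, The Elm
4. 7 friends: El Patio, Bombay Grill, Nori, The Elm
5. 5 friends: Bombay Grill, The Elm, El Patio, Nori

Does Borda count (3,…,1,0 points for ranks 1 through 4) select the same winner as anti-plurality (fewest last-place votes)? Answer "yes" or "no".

yes

Borda — scores: Nori 22, Bombay Grill 40, The Elm 29, El Patio 53. Winner: El Patio.
Anti-plurality — last-place votes: Nori 9, Bombay Grill 7, The Elm 8, El Patio 0. Winner: El Patio.
The two methods agree.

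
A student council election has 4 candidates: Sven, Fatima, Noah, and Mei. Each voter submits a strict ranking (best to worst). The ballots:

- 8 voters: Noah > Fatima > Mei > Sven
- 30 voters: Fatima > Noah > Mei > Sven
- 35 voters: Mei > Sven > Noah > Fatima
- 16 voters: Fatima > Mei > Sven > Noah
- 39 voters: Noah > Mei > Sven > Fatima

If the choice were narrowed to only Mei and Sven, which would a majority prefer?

Mei

Voters preferring Mei to Sven: 128; preferring Sven to Mei: 0.
Mei wins the head-to-head.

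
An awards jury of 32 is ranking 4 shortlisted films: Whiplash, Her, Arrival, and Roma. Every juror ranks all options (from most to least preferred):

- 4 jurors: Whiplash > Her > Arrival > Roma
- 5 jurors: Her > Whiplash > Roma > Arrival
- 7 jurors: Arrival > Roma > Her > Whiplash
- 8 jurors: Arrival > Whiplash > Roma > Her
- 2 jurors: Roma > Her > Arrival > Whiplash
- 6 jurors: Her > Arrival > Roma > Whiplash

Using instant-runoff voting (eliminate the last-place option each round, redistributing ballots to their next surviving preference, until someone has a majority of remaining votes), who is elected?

Round 1: Whiplash 4, Her 11, Arrival 15, Roma 2. Eliminate Roma.
Round 2: Whiplash 4, Her 13, Arrival 15. Eliminate Whiplash.
Round 3: Her 17, Arrival 15. Her has a majority.

Her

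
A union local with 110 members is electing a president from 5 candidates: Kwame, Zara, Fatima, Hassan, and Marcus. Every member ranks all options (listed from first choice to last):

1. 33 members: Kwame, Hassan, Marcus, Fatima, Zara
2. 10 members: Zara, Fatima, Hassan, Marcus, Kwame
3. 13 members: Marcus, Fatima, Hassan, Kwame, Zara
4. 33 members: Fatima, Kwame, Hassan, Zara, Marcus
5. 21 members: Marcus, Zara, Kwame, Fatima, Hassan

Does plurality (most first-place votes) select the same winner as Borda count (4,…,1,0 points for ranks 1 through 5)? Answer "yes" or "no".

no

Plurality — first-place votes: Kwame 33, Zara 10, Fatima 33, Hassan 0, Marcus 34. Winner: Marcus.
Borda — scores: Kwame 286, Zara 136, Fatima 255, Hassan 211, Marcus 212. Winner: Kwame.
The two methods disagree.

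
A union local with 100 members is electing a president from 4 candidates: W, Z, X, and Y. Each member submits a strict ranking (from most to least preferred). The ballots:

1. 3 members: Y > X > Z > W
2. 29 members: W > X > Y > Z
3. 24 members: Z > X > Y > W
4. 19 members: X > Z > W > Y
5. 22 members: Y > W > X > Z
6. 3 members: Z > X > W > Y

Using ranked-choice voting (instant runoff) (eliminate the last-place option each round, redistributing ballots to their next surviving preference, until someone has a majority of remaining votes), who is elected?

W

Round 1: W 29, Z 27, X 19, Y 25. Eliminate X.
Round 2: W 29, Z 46, Y 25. Eliminate Y.
Round 3: W 51, Z 49. W has a majority.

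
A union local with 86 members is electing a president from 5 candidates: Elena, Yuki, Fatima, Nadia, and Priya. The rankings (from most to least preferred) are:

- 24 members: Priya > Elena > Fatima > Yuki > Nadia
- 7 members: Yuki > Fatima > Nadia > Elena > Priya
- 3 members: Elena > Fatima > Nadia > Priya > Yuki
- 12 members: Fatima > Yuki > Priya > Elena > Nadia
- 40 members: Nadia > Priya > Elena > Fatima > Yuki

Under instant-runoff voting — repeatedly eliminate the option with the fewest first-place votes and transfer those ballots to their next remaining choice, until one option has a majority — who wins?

Nadia

Round 1: Elena 3, Yuki 7, Fatima 12, Nadia 40, Priya 24. Eliminate Elena.
Round 2: Yuki 7, Fatima 15, Nadia 40, Priya 24. Eliminate Yuki.
Round 3: Fatima 22, Nadia 40, Priya 24. Eliminate Fatima.
Round 4: Nadia 50, Priya 36. Nadia has a majority.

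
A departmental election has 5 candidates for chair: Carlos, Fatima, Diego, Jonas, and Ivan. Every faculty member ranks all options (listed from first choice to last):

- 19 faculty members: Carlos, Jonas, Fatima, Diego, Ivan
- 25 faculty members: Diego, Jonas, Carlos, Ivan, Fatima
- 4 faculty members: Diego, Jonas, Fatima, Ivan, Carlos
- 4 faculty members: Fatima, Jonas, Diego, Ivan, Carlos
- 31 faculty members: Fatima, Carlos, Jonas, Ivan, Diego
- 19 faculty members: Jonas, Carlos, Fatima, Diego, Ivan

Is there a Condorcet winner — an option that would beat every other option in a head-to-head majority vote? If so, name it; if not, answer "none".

Jonas

Jonas vs Carlos: 52–50 for Jonas.
Jonas vs Fatima: 67–35 for Jonas.
Jonas vs Diego: 73–29 for Jonas.
Jonas vs Ivan: 102–0 for Jonas.
Jonas beats every other option head-to-head.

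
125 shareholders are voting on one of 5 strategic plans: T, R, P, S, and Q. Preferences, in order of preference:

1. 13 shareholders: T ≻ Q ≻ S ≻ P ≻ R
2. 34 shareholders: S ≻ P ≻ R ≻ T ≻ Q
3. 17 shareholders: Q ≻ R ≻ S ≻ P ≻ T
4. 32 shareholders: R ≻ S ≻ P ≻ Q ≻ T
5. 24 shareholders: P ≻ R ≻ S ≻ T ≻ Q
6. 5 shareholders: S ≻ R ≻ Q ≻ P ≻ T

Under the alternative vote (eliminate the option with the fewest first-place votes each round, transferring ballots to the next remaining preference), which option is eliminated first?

Round 1: T 13, R 32, P 24, S 39, Q 17. Eliminate T.

T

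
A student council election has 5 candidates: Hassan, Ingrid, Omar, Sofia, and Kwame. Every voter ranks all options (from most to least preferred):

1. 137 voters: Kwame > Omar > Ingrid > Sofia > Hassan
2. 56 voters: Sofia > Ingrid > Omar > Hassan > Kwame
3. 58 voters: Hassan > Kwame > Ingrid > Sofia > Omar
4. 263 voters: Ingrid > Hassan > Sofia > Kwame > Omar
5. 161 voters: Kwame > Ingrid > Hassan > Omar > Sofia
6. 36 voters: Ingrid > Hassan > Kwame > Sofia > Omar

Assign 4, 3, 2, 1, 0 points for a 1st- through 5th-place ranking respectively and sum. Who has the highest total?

Hassan: 137·0 + 56·1 + 58·4 + 263·3 + 161·2 + 36·3 = 1507
Ingrid: 137·2 + 56·3 + 58·2 + 263·4 + 161·3 + 36·4 = 2237
Omar: 137·3 + 56·2 + 58·0 + 263·0 + 161·1 + 36·0 = 684
Sofia: 137·1 + 56·4 + 58·1 + 263·2 + 161·0 + 36·1 = 981
Kwame: 137·4 + 56·0 + 58·3 + 263·1 + 161·4 + 36·2 = 1701
Ingrid has the highest Borda score (2237).

Ingrid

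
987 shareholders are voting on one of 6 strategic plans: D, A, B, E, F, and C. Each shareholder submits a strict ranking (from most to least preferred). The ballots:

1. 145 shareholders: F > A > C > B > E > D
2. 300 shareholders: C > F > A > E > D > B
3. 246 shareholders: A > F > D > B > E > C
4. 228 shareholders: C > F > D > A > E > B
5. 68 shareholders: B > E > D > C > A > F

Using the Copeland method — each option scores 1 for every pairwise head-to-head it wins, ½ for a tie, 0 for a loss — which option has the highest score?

D: beats B; loses to A, E, F, and C → score 1.
A: beats D, B, and E; loses to F and C → score 3.
B: loses to D, A, E, F, and C → score 0.
E: beats D and B; loses to A, F, and C → score 2.
F: beats D, A, B, and E; loses to C → score 4.
C: beats D, A, B, E, and F → score 5.
C has the best pairwise record.

C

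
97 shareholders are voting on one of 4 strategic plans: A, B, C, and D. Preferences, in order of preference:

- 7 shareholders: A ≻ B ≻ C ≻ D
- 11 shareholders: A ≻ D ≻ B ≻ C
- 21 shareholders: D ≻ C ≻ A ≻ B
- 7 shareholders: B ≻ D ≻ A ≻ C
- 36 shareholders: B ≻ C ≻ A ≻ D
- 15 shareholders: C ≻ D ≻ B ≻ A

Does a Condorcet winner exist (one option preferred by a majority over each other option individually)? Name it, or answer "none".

B vs A: 58–39 for B.
B vs C: 61–36 for B.
B vs D: 50–47 for B.
B beats every other option head-to-head.

B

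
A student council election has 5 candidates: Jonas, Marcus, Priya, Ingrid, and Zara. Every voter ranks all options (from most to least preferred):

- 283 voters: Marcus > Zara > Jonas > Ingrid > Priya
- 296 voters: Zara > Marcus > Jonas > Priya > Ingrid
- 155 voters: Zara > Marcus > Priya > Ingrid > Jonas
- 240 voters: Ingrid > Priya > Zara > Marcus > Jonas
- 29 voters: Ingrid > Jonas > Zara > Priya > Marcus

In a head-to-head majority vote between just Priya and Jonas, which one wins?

Voters preferring Priya to Jonas: 395; preferring Jonas to Priya: 608.
Jonas wins the head-to-head.

Jonas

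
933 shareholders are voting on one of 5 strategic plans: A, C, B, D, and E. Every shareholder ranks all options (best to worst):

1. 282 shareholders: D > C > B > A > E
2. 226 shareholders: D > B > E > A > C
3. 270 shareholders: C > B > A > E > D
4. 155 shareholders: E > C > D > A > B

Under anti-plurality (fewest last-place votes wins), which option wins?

A

Last-place votes: A 0, C 226, B 155, D 270, E 282.
A is ranked last by the fewest voters, so A wins.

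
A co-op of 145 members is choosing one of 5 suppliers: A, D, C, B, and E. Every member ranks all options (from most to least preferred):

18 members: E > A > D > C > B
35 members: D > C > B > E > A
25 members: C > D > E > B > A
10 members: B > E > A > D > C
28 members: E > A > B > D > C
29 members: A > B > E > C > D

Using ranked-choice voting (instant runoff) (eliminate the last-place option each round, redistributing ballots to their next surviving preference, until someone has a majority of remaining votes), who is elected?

Round 1: A 29, D 35, C 25, B 10, E 46. Eliminate B.
Round 2: A 29, D 35, C 25, E 56. Eliminate C.
Round 3: A 29, D 60, E 56. Eliminate A.
Round 4: D 60, E 85. E has a majority.

E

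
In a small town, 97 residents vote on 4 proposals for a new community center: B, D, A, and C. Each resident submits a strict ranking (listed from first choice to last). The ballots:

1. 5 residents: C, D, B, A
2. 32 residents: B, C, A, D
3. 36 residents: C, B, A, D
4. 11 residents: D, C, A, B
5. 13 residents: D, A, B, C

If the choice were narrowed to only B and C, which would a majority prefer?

C

Voters preferring B to C: 45; preferring C to B: 52.
C wins the head-to-head.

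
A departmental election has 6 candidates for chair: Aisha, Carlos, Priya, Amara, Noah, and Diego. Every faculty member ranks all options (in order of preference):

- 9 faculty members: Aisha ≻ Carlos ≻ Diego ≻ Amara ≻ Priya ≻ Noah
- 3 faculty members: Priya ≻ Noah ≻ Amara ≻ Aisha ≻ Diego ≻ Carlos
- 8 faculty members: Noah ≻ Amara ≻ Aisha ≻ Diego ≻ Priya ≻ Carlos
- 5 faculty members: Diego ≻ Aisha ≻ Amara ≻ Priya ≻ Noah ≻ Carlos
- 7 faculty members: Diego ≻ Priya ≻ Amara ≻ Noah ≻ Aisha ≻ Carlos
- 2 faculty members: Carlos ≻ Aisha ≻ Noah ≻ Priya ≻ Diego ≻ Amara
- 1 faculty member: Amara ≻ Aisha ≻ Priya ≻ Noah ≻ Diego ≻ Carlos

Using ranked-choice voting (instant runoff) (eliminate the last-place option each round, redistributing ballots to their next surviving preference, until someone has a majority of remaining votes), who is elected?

Round 1: Aisha 9, Carlos 2, Priya 3, Amara 1, Noah 8, Diego 12. Eliminate Amara.
Round 2: Aisha 10, Carlos 2, Priya 3, Noah 8, Diego 12. Eliminate Carlos.
Round 3: Aisha 12, Priya 3, Noah 8, Diego 12. Eliminate Priya.
Round 4: Aisha 12, Noah 11, Diego 12. Eliminate Noah.
Round 5: Aisha 23, Diego 12. Aisha has a majority.

Aisha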